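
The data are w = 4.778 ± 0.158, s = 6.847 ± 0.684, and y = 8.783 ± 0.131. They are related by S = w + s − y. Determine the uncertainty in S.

For a sum/difference, combine absolute errors in quadrature:
  (δw)² = 0.0250;  (δs)² = 0.468;  (δy)² = 0.0172
δS = √(0.510) = 0.714

0.714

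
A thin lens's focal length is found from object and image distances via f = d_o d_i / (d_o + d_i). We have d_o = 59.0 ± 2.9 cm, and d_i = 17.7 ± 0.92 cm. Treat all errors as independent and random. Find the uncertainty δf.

0.566 cm

∂f/∂d_o = (d_i/(d_o+d_i))² = 0.0533;  ∂f/∂d_i = (d_o/(d_o+d_i))² = 0.592
δf = √((∂f/∂d_o · δd_o)² + (∂f/∂d_i · δd_i)²) = √(0.0239 + 0.296) = 0.566 cm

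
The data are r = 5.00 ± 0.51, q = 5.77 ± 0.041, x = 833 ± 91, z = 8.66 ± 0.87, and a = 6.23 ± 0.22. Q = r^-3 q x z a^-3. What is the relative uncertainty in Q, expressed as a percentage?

Relative error in a monomial: (δQ/Q)² = Σ (nᵢ · δxᵢ/xᵢ)².
  (-3·δr/r)² = (-3×0.102)² = 0.0936;  (1·δq/q)² = (1×0.00711)² = 5.05e-05;  (1·δx/x)² = (1×0.109)² = 0.0119;  (1·δz/z)² = (1×0.100)² = 0.0101;  (-3·δa/a)² = (-3×0.0353)² = 0.0112
δQ/Q = √(0.127) = 0.356

35.6%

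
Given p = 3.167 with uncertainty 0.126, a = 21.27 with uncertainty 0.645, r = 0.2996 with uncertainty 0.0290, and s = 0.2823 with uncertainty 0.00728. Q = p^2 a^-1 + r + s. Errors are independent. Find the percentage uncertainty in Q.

Let w = p^2·a^-1 = 0.4716. δw/w = √((2·δp/p)² + (-1·δa/a)²) = √(0.00633 + 0.000920) = 0.0852, so δw = 0.0402.
Q = w + r + s: δQ = √(δw² + δr² + δs²) = √(0.00161 + 0.000841 + 5.3e-05) = 0.0501
Q = 1.053, so δQ/Q = 0.0501/1.053 = 0.0475.

4.75%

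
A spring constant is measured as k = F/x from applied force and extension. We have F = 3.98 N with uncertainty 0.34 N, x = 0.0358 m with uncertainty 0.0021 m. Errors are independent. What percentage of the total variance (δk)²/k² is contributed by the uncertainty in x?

(δk/k)² = (1·δF/F)² + (-1·δx/x)²
  F term: (1×0.0854)² = 0.00730
  x term: (-1×0.0587)² = 0.00344
Total = 0.0107. Share from x = 0.00344/0.0107 = 0.320.

32.0%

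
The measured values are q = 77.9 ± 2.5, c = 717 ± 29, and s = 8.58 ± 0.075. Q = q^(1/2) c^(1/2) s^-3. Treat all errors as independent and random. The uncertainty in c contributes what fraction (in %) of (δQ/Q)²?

(δQ/Q)² = (½·δq/q)² + (½·δc/c)² + (-3·δs/s)²
  q term: (0.5×0.0321)² = 0.000257
  c term: (0.5×0.0404)² = 0.000409
  s term: (-3×0.00874)² = 0.000688
Total = 0.00135. Share from c = 0.000409/0.00135 = 0.302.

30.2%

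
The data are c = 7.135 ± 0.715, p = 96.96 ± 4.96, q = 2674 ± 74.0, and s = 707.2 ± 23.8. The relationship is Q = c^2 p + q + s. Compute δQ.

Let w = c^2·p = 4936. δw/w = √((2·δc/c)² + (1·δp/p)²) = √(0.0402 + 0.00262) = 0.207, so δw = 1020.
Q = w + q + s: δQ = √(δw² + δq² + δs²) = √(1.04e+06 + 5480 + 566) = 1020

1020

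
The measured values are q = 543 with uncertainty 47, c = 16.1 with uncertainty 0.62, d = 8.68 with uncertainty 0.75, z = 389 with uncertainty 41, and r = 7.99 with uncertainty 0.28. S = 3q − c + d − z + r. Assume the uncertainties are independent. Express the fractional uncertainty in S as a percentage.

11.8%

For a sum/difference, combine absolute errors in quadrature:
  (3·δq)² = 19900;  (δc)² = 0.384;  (δd)² = 0.562;  (δz)² = 1680;  (δr)² = 0.0784
δS = √(21600) = 147
S = 1240, so δS/S = 147/1240 = 0.118.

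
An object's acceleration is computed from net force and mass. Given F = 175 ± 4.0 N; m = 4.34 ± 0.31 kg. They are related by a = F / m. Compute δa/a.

0.0750

Each factor contributes (exponent × relative error)² to (δa/a)²:
  (1·δF/F)² = (1×0.0229)² = 0.000522;  (-1·δm/m)² = (-1×0.0714)² = 0.00510
δa/a = √(0.00562) = 0.0750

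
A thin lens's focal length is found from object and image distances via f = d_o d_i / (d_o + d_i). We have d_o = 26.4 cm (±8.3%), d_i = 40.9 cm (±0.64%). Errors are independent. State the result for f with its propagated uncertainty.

∂f/∂d_o = (d_i/(d_o+d_i))² = 0.369;  ∂f/∂d_i = (d_o/(d_o+d_i))² = 0.154
δf = √((∂f/∂d_o · δd_o)² + (∂f/∂d_i · δd_i)²) = √(0.655 + 0.00162) = 0.810 cm
f = 16.0 cm.

16.0 ± 0.810 cm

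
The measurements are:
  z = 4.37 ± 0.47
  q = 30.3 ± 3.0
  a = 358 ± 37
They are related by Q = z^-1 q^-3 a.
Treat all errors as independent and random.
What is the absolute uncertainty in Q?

Since Q is a product/quotient, work with relative uncertainties:
  (-1·δz/z)² = (-1×0.108)² = 0.0116;  (-3·δq/q)² = (-3×0.0990)² = 0.0882;  (1·δa/a)² = (1×0.103)² = 0.0107
δQ/Q = √(0.110) = 0.332
Q = 0.00294, so δQ = 0.332 × 0.00294 = 0.000979.

0.000979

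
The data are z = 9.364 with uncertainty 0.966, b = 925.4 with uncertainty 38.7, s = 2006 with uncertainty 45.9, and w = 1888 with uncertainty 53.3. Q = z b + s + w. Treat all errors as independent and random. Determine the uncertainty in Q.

Let p = z·b = 8665. δp/p = √((1·δz/z)² + (1·δb/b)²) = √(0.0106 + 0.00175) = 0.111, so δp = 965.
Q = p + s + w: δQ = √(δp² + δs² + δw²) = √(9.3e+05 + 2110 + 2840) = 967

967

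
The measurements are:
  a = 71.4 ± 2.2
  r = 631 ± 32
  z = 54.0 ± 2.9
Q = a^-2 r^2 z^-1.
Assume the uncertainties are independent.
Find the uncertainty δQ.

0.188

Q is a product of powers, so relative uncertainties combine in quadrature:
  (-2·δa/a)² = (-2×0.0308)² = 0.00380;  (2·δr/r)² = (2×0.0507)² = 0.0103;  (-1·δz/z)² = (-1×0.0537)² = 0.00288
δQ/Q = √(0.0170) = 0.130
Q = 1.45, so δQ = 0.130 × 1.45 = 0.188.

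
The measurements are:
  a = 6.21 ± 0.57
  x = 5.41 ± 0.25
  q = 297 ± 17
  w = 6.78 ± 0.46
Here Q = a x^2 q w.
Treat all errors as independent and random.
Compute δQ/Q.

Each factor contributes (exponent × relative error)² to (δQ/Q)²:
  (1·δa/a)² = (1×0.0918)² = 0.00842;  (2·δx/x)² = (2×0.0462)² = 0.00854;  (1·δq/q)² = (1×0.0572)² = 0.00328;  (1·δw/w)² = (1×0.0678)² = 0.00460
δQ/Q = √(0.0248) = 0.158

0.158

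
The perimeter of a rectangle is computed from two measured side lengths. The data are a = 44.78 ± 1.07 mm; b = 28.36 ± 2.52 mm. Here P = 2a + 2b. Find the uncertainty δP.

5.48 mm

Sums and differences: (δP)² = Σ (cᵢ δxᵢ)².
  (2·δa)² = 4.58;  (2·δb)² = 25.4
δP = √(30.0) = 5.48 mm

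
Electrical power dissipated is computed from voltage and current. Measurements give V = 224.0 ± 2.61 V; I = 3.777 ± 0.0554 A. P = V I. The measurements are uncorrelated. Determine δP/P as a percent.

1.87%

For a monomial P ∝ V, I, fractional errors add in quadrature:
  (1·δV/V)² = (1×0.0117)² = 0.000136;  (1·δI/I)² = (1×0.0147)² = 0.000215
δP/P = √(0.000351) = 0.0187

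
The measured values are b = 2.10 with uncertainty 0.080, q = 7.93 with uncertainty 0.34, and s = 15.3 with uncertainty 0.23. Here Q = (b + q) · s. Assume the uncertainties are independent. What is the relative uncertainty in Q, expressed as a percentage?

Let u = b + q = 10.0. δu = √(δb² + δq²) = √(0.00640 + 0.116) = 0.349, so δu/u = 0.0348.
Q is then a monomial in u, s:
δQ/Q = √((δu/u)² + (1·δs/s)²) = √(0.00121 + 0.000226) = 0.0379

3.79%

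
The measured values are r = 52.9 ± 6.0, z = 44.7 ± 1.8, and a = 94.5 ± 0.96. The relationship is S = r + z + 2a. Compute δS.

6.55

Absolute uncertainties add in quadrature for a linear combination:
  (δr)² = 36.0;  (δz)² = 3.24;  (2·δa)² = 3.69
δS = √(42.9) = 6.55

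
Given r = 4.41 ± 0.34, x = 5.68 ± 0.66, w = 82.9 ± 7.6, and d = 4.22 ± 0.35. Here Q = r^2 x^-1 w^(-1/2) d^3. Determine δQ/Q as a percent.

31.8%

Since Q is a product/quotient, work with relative uncertainties:
  (2·δr/r)² = (2×0.0771)² = 0.0238;  (-1·δx/x)² = (-1×0.116)² = 0.0135;  (−½·δw/w)² = (-0.5×0.0917)² = 0.00210;  (3·δd/d)² = (3×0.0829)² = 0.0619
δQ/Q = √(0.101) = 0.318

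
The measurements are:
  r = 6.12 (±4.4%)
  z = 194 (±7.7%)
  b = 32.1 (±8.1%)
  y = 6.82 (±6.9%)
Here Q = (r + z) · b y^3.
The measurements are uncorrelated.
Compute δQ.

4.78e+05

Let u = r + z = 200. δu = √(δr² + δz²) = √(0.0725 + 223) = 14.9, so δu/u = 0.0747.
Q is then a monomial in u, b, y:
δQ/Q = √((δu/u)² + (1·δb/b)² + (3·δy/y)²) = √(0.00557 + 0.00656 + 0.0428) = 0.234
Q = 2.04e+06, so δQ = 0.234 × 2.04e+06 = 4.78e+05.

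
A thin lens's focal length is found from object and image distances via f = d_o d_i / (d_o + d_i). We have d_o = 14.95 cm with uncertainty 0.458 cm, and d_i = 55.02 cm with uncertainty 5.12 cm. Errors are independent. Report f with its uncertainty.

11.76 ± 0.367 cm

∂f/∂d_o = (d_i/(d_o+d_i))² = 0.618;  ∂f/∂d_i = (d_o/(d_o+d_i))² = 0.0457
δf = √((∂f/∂d_o · δd_o)² + (∂f/∂d_i · δd_i)²) = √(0.0802 + 0.0546) = 0.367 cm
f = 11.76 cm.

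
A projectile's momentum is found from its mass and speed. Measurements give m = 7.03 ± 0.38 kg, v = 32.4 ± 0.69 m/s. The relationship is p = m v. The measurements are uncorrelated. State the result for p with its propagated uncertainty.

Since p is a product/quotient, work with relative uncertainties:
  (1·δm/m)² = (1×0.0541)² = 0.00292;  (1·δv/v)² = (1×0.0213)² = 0.000454
δp/p = √(0.00338) = 0.0581
p = 228 kg·m/s, so δp = 0.0581 × 228 = 13.2 kg·m/s.

228 ± 13.2 kg·m/s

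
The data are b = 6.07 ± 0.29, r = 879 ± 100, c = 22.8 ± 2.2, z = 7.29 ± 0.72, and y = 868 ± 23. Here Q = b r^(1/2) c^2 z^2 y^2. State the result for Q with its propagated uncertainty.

Products/powers → add relative errors in quadrature, weighted by exponent:
  (1·δb/b)² = (1×0.0478)² = 0.00228;  (½·δr/r)² = (0.5×0.114)² = 0.00324;  (2·δc/c)² = (2×0.0965)² = 0.0372;  (2·δz/z)² = (2×0.0988)² = 0.0390;  (2·δy/y)² = (2×0.0265)² = 0.00281
δQ/Q = √(0.0846) = 0.291
Q = 3.75e+12, so δQ = 0.291 × 3.75e+12 = 1.09e+12.

(3.75 ± 1.09) × 10^12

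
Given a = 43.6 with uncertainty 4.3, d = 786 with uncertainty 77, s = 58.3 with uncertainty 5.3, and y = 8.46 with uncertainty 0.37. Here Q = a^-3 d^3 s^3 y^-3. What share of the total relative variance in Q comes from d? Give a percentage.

(δQ/Q)² = (-3·δa/a)² + (3·δd/d)² + (3·δs/s)² + (-3·δy/y)²
  a term: (-3×0.0986)² = 0.0875
  d term: (3×0.0980)² = 0.0864
  s term: (3×0.0909)² = 0.0744
  y term: (-3×0.0437)² = 0.0172
Total = 0.266. Share from d = 0.0864/0.266 = 0.325.

32.5%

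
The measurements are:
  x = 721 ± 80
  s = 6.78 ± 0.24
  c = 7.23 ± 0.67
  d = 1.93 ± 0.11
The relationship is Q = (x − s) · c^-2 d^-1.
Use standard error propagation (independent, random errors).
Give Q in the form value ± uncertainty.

7.08 ± 1.59

Let u = x − s = 714. δu = √(δx² + δs²) = √(6400 + 0.0576) = 80.0, so δu/u = 0.112.
Q is then a monomial in u, c, d:
δQ/Q = √((δu/u)² + (-2·δc/c)² + (-1·δd/d)²) = √(0.0125 + 0.0344 + 0.00325) = 0.224
Q = 7.08, so δQ = 0.224 × 7.08 = 1.59.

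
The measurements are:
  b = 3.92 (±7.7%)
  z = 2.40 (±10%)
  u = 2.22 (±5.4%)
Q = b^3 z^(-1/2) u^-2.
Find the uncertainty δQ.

Since Q is a product/quotient, work with relative uncertainties:
  (3·δb/b)² = (3×0.0770)² = 0.0534;  (−½·δz/z)² = (-0.5×0.100)² = 0.00250;  (-2·δu/u)² = (-2×0.0540)² = 0.0117
δQ/Q = √(0.0675) = 0.260
Q = 7.89, so δQ = 0.260 × 7.89 = 2.05.

2.05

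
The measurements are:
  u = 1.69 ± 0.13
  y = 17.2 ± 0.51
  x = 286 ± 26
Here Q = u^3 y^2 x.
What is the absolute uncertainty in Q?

Q is a product of powers, so relative uncertainties combine in quadrature:
  (3·δu/u)² = (3×0.0769)² = 0.0533;  (2·δy/y)² = (2×0.0297)² = 0.00352;  (1·δx/x)² = (1×0.0909)² = 0.00826
δQ/Q = √(0.0650) = 0.255
Q = 4.08e+05, so δQ = 0.255 × 4.08e+05 = 1.04e+05.

1.04e+05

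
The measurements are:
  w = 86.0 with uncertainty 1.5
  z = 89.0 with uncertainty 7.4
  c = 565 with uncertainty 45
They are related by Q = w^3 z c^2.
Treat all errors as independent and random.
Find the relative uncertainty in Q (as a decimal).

0.187

Relative error in a monomial: (δQ/Q)² = Σ (nᵢ · δxᵢ/xᵢ)².
  (3·δw/w)² = (3×0.0174)² = 0.00274;  (1·δz/z)² = (1×0.0831)² = 0.00691;  (2·δc/c)² = (2×0.0796)² = 0.0254
δQ/Q = √(0.0350) = 0.187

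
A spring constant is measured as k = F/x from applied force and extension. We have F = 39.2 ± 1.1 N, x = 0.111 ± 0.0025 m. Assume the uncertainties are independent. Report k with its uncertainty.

353 ± 12.7 N/m

Relative error in a monomial: (δk/k)² = Σ (nᵢ · δxᵢ/xᵢ)².
  (1·δF/F)² = (1×0.0281)² = 0.000787;  (-1·δx/x)² = (-1×0.0225)² = 0.000507
δk/k = √(0.00129) = 0.0360
k = 353 N/m, so δk = 0.0360 × 353 = 12.7 N/m.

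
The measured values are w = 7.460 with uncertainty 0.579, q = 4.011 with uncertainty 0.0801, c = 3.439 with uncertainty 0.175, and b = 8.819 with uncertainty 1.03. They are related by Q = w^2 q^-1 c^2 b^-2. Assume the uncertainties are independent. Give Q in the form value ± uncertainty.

Products/powers → add relative errors in quadrature, weighted by exponent:
  (2·δw/w)² = (2×0.0776)² = 0.0241;  (-1·δq/q)² = (-1×0.0200)² = 0.000399;  (2·δc/c)² = (2×0.0509)² = 0.0104;  (-2·δb/b)² = (-2×0.117)² = 0.0546
δQ/Q = √(0.0894) = 0.299
Q = 2.110, so δQ = 0.299 × 2.110 = 0.631.

2.110 ± 0.631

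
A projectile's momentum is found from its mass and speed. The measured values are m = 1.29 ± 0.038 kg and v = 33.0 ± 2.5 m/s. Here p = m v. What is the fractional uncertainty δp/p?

0.0813

Products/powers → add relative errors in quadrature, weighted by exponent:
  (1·δm/m)² = (1×0.0295)² = 0.000868;  (1·δv/v)² = (1×0.0758)² = 0.00574
δp/p = √(0.00661) = 0.0813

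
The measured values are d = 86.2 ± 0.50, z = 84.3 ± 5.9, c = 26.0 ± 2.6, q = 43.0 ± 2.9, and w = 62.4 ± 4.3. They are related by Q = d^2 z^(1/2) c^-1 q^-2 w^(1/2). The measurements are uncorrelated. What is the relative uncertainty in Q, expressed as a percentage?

Q is a product of powers, so relative uncertainties combine in quadrature:
  (2·δd/d)² = (2×0.00580)² = 0.000135;  (½·δz/z)² = (0.5×0.0700)² = 0.00122;  (-1·δc/c)² = (-1×0.100)² = 0.0100;  (-2·δq/q)² = (-2×0.0674)² = 0.0182;  (½·δw/w)² = (0.5×0.0689)² = 0.00119
δQ/Q = √(0.0307) = 0.175

17.5%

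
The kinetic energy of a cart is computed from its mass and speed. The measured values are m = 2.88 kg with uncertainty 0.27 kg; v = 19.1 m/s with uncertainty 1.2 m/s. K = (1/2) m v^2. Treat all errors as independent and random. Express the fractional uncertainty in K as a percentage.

K is a product of powers, so relative uncertainties combine in quadrature:
  (1·δm/m)² = (1×0.0938)² = 0.00879;  (2·δv/v)² = (2×0.0628)² = 0.0158
δK/K = √(0.0246) = 0.157

15.7%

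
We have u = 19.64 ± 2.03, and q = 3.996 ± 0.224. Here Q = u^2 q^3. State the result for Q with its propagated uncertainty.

24610 ± 6560

Since Q is a product/quotient, work with relative uncertainties:
  (2·δu/u)² = (2×0.103)² = 0.0427;  (3·δq/q)² = (3×0.0561)² = 0.0283
δQ/Q = √(0.0710) = 0.266
Q = 24610, so δQ = 0.266 × 24610 = 6560.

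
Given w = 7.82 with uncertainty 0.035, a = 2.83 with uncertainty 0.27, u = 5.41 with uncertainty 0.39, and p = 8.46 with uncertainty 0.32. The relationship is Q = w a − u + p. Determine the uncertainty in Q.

Let h = w·a = 22.1. δh/h = √((1·δw/w)² + (1·δa/a)²) = √(2e-05 + 0.00910) = 0.0955, so δh = 2.11.
Q = h − u + p: δQ = √(δh² + δu² + δp²) = √(4.47 + 0.152 + 0.102) = 2.17

2.17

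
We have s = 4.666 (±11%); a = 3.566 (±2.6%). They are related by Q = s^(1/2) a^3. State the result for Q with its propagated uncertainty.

Q is a product of powers, so relative uncertainties combine in quadrature:
  (½·δs/s)² = (0.5×0.110)² = 0.00302;  (3·δa/a)² = (3×0.0260)² = 0.00608
δQ/Q = √(0.00911) = 0.0954
Q = 97.95, so δQ = 0.0954 × 97.95 = 9.35.

97.95 ± 9.35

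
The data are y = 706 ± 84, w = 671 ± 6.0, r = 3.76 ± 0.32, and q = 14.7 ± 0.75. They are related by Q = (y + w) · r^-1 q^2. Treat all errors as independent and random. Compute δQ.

Let u = y + w = 1380. δu = √(δy² + δw²) = √(7060 + 36.0) = 84.2, so δu/u = 0.0612.
Q is then a monomial in u, r, q:
δQ/Q = √((δu/u)² + (-1·δr/r)² + (2·δq/q)²) = √(0.00374 + 0.00724 + 0.0104) = 0.146
Q = 79100, so δQ = 0.146 × 79100 = 11600.

11600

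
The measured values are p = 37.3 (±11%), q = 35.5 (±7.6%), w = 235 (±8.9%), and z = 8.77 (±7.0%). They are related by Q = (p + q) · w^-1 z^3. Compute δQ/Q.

0.238

Let u = p + q = 72.8. δu = √(δp² + δq²) = √(16.8 + 7.28) = 4.91, so δu/u = 0.0675.
Q is then a monomial in u, w, z:
δQ/Q = √((δu/u)² + (-1·δw/w)² + (3·δz/z)²) = √(0.00455 + 0.00792 + 0.0441) = 0.238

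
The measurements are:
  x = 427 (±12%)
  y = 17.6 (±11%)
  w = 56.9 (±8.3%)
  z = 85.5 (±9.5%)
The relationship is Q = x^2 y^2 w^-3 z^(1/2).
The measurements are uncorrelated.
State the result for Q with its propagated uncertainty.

Q is a product of powers, so relative uncertainties combine in quadrature:
  (2·δx/x)² = (2×0.120)² = 0.0576;  (2·δy/y)² = (2×0.110)² = 0.0484;  (-3·δw/w)² = (-3×0.0830)² = 0.0620;  (½·δz/z)² = (0.5×0.0950)² = 0.00226
δQ/Q = √(0.170) = 0.413
Q = 2830, so δQ = 0.413 × 2830 = 1170.

2830 ± 1170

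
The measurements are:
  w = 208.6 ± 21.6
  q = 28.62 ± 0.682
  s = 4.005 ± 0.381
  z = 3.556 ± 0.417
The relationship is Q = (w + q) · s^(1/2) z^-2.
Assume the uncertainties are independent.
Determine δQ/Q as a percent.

25.6%

Let u = w + q = 237.2. δu = √(δw² + δq²) = √(467 + 0.465) = 21.6, so δu/u = 0.0911.
Q is then a monomial in u, s, z:
δQ/Q = √((δu/u)² + (½·δs/s)² + (-2·δz/z)²) = √(0.00830 + 0.00226 + 0.0550) = 0.256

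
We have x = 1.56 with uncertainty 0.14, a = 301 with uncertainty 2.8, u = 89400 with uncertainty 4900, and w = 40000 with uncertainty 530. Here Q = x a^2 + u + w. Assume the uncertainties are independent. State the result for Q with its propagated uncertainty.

(2.71 ± 0.139) × 10^5

Let p = x·a^2 = 1.41e+05. δp/p = √((1·δx/x)² + (2·δa/a)²) = √(0.00805 + 0.000346) = 0.0917, so δp = 13000.
Q = p + u + w: δQ = √(δp² + δu² + δw²) = √(1.68e+08 + 2.4e+07 + 2.81e+05) = 13900
Q = 2.71e+05.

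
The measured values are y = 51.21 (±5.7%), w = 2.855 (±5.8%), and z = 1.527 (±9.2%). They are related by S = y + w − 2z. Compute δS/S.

0.0576

Absolute uncertainties add in quadrature for a linear combination:
  (δy)² = 8.52;  (δw)² = 0.0274;  (2·δz)² = 0.0789
δS = √(8.63) = 2.94
S = 51.01, so δS/S = 2.94/51.01 = 0.0576.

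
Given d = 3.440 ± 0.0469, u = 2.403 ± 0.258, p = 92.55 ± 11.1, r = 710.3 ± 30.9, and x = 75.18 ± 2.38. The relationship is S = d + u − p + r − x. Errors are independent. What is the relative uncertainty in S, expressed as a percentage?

Each term contributes (cᵢ δxᵢ)² to (δS)²:
  (δd)² = 0.00220;  (δu)² = 0.0666;  (δp)² = 123;  (δr)² = 955;  (δx)² = 5.66
δS = √(1080) = 32.9
S = 548.4, so δS/S = 32.9/548.4 = 0.0600.

6.00%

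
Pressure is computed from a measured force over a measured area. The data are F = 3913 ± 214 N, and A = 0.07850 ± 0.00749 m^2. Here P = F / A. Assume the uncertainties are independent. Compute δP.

5480 Pa

For a monomial P ∝ F, A^-1, fractional errors add in quadrature:
  (1·δF/F)² = (1×0.0547)² = 0.00299;  (-1·δA/A)² = (-1×0.0954)² = 0.00910
δP/P = √(0.0121) = 0.110
P = 49850 Pa, so δP = 0.110 × 49850 = 5480 Pa.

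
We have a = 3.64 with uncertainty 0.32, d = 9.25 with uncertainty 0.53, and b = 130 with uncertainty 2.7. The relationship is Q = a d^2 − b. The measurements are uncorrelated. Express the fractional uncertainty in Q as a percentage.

Let p = a·d^2 = 311. δp/p = √((1·δa/a)² + (2·δd/d)²) = √(0.00773 + 0.0131) = 0.144, so δp = 45.0.
Q = p − b: δQ = √(δp² + δb²) = √(2020 + 7.29) = 45.1
Q = 181, so δQ/Q = 45.1/181 = 0.248.

24.8%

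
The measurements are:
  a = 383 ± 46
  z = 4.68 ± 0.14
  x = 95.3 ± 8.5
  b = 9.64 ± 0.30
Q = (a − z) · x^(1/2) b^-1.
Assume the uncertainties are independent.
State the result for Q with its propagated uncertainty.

383 ± 51.0

Let u = a − z = 378. δu = √(δa² + δz²) = √(2120 + 0.0196) = 46.0, so δu/u = 0.122.
Q is then a monomial in u, x, b:
δQ/Q = √((δu/u)² + (½·δx/x)² + (-1·δb/b)²) = √(0.0148 + 0.00199 + 0.000968) = 0.133
Q = 383, so δQ = 0.133 × 383 = 51.0.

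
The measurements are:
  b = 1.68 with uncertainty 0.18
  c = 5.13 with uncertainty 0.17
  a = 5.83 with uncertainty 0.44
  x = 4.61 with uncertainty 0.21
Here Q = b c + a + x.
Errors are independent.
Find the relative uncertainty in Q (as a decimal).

0.0568

Let p = b·c = 8.62. δp/p = √((1·δb/b)² + (1·δc/c)²) = √(0.0115 + 0.00110) = 0.112, so δp = 0.967.
Q = p + a + x: δQ = √(δp² + δa² + δx²) = √(0.934 + 0.194 + 0.0441) = 1.08
Q = 19.1, so δQ/Q = 1.08/19.1 = 0.0568.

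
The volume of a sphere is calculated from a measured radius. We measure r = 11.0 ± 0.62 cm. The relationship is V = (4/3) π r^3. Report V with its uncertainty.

5580 ± 943 cm^3

V ∝ r^3, so δV/V = |3| · δr/r = 3 × 0.0564 = 0.169.
V = 5580 cm^3, so δV = 0.169 × 5580 = 943 cm^3.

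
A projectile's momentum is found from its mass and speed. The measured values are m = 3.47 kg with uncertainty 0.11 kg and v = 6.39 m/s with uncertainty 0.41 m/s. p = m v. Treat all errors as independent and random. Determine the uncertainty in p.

p is a product of powers, so relative uncertainties combine in quadrature:
  (1·δm/m)² = (1×0.0317)² = 0.00100;  (1·δv/v)² = (1×0.0642)² = 0.00412
δp/p = √(0.00512) = 0.0716
p = 22.2 kg·m/s, so δp = 0.0716 × 22.2 = 1.59 kg·m/s.

1.59 kg·m/s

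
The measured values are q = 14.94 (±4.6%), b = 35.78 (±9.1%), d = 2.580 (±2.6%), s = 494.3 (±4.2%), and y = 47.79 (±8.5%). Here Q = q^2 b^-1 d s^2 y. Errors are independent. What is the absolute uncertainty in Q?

3.35e+07

Products/powers → add relative errors in quadrature, weighted by exponent:
  (2·δq/q)² = (2×0.0460)² = 0.00846;  (-1·δb/b)² = (-1×0.0910)² = 0.00828;  (1·δd/d)² = (1×0.0260)² = 0.000676;  (2·δs/s)² = (2×0.0420)² = 0.00706;  (1·δy/y)² = (1×0.0850)² = 0.00723
δQ/Q = √(0.0317) = 0.178
Q = 1.879e+08, so δQ = 0.178 × 1.879e+08 = 3.35e+07.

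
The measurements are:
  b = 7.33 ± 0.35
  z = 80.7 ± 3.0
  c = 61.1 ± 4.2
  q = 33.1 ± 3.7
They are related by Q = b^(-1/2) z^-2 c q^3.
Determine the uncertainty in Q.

44.1

Q is a product of powers, so relative uncertainties combine in quadrature:
  (−½·δb/b)² = (-0.5×0.0477)² = 0.000570;  (-2·δz/z)² = (-2×0.0372)² = 0.00553;  (1·δc/c)² = (1×0.0687)² = 0.00473;  (3·δq/q)² = (3×0.112)² = 0.112
δQ/Q = √(0.123) = 0.351
Q = 126, so δQ = 0.351 × 126 = 44.1.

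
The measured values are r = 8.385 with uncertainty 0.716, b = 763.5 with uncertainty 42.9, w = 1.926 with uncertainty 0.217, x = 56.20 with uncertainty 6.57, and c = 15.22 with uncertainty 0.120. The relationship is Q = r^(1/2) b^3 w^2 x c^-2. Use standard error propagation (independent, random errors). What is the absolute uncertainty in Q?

Products/powers → add relative errors in quadrature, weighted by exponent:
  (½·δr/r)² = (0.5×0.0854)² = 0.00182;  (3·δb/b)² = (3×0.0562)² = 0.0284;  (2·δw/w)² = (2×0.113)² = 0.0508;  (1·δx/x)² = (1×0.117)² = 0.0137;  (-2·δc/c)² = (-2×0.00788)² = 0.000249
δQ/Q = √(0.0949) = 0.308
Q = 1.16e+09, so δQ = 0.308 × 1.16e+09 = 3.57e+08.

3.57e+08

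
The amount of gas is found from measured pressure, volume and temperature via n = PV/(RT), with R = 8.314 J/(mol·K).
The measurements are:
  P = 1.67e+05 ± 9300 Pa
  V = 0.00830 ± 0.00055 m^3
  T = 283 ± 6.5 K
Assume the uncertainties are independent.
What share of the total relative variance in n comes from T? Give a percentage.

(δn/n)² = (1·δP/P)² + (1·δV/V)² + (-1·δT/T)²
  P term: (1×0.0557)² = 0.00310
  V term: (1×0.0663)² = 0.00439
  T term: (-1×0.0230)² = 0.000528
Total = 0.00802. Share from T = 0.000528/0.00802 = 0.0658.

6.58%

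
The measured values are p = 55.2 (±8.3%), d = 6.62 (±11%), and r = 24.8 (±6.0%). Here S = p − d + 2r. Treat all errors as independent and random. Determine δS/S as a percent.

5.61%

For a sum/difference, combine absolute errors in quadrature:
  (δp)² = 21.0;  (δd)² = 0.530;  (2·δr)² = 8.86
δS = √(30.4) = 5.51
S = 98.2, so δS/S = 5.51/98.2 = 0.0561.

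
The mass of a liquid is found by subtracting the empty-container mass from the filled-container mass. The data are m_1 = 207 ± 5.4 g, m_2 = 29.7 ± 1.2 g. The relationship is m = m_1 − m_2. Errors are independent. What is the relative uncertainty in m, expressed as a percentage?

Absolute uncertainties add in quadrature for a linear combination:
  (δm_1)² = 29.2;  (δm_2)² = 1.44
δm = √(30.6) = 5.53 g
m = 177 g, so δm/m = 5.53/177 = 0.0312.

3.12%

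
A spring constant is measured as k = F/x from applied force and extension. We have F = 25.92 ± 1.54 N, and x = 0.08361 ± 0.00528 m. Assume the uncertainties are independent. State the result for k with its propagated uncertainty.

310.0 ± 26.9 N/m

Each factor contributes (exponent × relative error)² to (δk/k)²:
  (1·δF/F)² = (1×0.0594)² = 0.00353;  (-1·δx/x)² = (-1×0.0632)² = 0.00399
δk/k = √(0.00752) = 0.0867
k = 310.0 N/m, so δk = 0.0867 × 310.0 = 26.9 N/m.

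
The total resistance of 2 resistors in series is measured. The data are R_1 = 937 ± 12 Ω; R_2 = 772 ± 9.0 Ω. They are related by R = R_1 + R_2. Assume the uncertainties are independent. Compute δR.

Absolute uncertainties add in quadrature for a linear combination:
  (δR_1)² = 144;  (δR_2)² = 81.0
δR = √(225) = 15.0 Ω

15.0 Ω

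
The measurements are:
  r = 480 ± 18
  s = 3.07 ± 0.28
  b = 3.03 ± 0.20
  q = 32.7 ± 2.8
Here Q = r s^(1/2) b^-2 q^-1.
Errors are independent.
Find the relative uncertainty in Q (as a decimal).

0.168

Each factor contributes (exponent × relative error)² to (δQ/Q)²:
  (1·δr/r)² = (1×0.0375)² = 0.00141;  (½·δs/s)² = (0.5×0.0912)² = 0.00208;  (-2·δb/b)² = (-2×0.0660)² = 0.0174;  (-1·δq/q)² = (-1×0.0856)² = 0.00733
δQ/Q = √(0.0282) = 0.168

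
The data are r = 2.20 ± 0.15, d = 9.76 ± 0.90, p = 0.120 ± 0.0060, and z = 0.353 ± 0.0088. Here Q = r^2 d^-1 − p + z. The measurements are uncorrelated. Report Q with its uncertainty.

Let w = r^2·d^-1 = 0.496. δw/w = √((2·δr/r)² + (-1·δd/d)²) = √(0.0186 + 0.00850) = 0.165, so δw = 0.0816.
Q = w − p + z: δQ = √(δw² + δp² + δz²) = √(0.00666 + 3.6e-05 + 7.74e-05) = 0.0823
Q = 0.729.

0.729 ± 0.0823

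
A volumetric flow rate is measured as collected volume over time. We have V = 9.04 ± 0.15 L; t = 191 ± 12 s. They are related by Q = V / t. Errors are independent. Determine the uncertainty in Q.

0.00308 L/s

For a monomial Q ∝ V, t^-1, fractional errors add in quadrature:
  (1·δV/V)² = (1×0.0166)² = 0.000275;  (-1·δt/t)² = (-1×0.0628)² = 0.00395
δQ/Q = √(0.00422) = 0.0650
Q = 0.0473 L/s, so δQ = 0.0650 × 0.0473 = 0.00308 L/s.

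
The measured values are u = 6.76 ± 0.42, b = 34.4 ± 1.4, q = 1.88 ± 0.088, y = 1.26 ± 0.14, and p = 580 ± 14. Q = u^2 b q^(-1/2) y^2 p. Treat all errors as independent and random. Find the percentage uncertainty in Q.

26.0%

Relative error in a monomial: (δQ/Q)² = Σ (nᵢ · δxᵢ/xᵢ)².
  (2·δu/u)² = (2×0.0621)² = 0.0154;  (1·δb/b)² = (1×0.0407)² = 0.00166;  (−½·δq/q)² = (-0.5×0.0468)² = 0.000548;  (2·δy/y)² = (2×0.111)² = 0.0494;  (1·δp/p)² = (1×0.0241)² = 0.000583
δQ/Q = √(0.0676) = 0.260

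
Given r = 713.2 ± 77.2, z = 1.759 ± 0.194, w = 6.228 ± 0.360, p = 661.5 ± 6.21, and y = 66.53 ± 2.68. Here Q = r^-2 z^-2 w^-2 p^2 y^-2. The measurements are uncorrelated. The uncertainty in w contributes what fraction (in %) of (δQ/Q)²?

11.5%

(δQ/Q)² = (-2·δr/r)² + (-2·δz/z)² + (-2·δw/w)² + (2·δp/p)² + (-2·δy/y)²
  r term: (-2×0.108)² = 0.0469
  z term: (-2×0.110)² = 0.0487
  w term: (-2×0.0578)² = 0.0134
  p term: (2×0.00939)² = 0.000353
  y term: (-2×0.0403)² = 0.00649
Total = 0.116. Share from w = 0.0134/0.116 = 0.115.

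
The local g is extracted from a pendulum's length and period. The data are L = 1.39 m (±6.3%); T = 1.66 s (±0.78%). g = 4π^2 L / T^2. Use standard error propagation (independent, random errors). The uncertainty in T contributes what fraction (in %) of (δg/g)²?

5.78%

(δg/g)² = (1·δL/L)² + (-2·δT/T)²
  L term: (1×0.0630)² = 0.00397
  T term: (-2×0.00780)² = 0.000243
Total = 0.00421. Share from T = 0.000243/0.00421 = 0.0578.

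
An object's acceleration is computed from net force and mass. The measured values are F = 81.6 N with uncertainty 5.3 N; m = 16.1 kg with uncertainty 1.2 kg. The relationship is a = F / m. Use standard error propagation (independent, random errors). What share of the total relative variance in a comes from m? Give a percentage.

(δa/a)² = (1·δF/F)² + (-1·δm/m)²
  F term: (1×0.0650)² = 0.00422
  m term: (-1×0.0745)² = 0.00556
Total = 0.00977. Share from m = 0.00556/0.00977 = 0.568.

56.8%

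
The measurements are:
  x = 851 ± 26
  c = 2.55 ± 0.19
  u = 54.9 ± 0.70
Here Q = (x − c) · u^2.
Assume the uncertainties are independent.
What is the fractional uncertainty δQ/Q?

0.0399

Let w = x − c = 848. δw = √(δx² + δc²) = √(676 + 0.0361) = 26.0, so δw/w = 0.0306.
Q is then a monomial in w, u:
δQ/Q = √((δw/w)² + (2·δu/u)²) = √(0.000939 + 0.000650) = 0.0399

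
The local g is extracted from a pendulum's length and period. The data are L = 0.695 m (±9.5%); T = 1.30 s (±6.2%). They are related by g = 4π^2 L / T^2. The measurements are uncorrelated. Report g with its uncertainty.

16.2 ± 2.54 m/s^2

g is a product of powers, so relative uncertainties combine in quadrature:
  (1·δL/L)² = (1×0.0950)² = 0.00903;  (-2·δT/T)² = (-2×0.0620)² = 0.0154
δg/g = √(0.0244) = 0.156
g = 16.2 m/s^2, so δg = 0.156 × 16.2 = 2.54 m/s^2.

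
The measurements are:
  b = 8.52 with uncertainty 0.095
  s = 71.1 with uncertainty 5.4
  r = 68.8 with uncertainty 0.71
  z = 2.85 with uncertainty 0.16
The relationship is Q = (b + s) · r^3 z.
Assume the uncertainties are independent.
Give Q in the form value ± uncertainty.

(7.39 ± 0.690) × 10^7

Let u = b + s = 79.6. δu = √(δb² + δs²) = √(0.00903 + 29.2) = 5.40, so δu/u = 0.0678.
Q is then a monomial in u, r, z:
δQ/Q = √((δu/u)² + (3·δr/r)² + (1·δz/z)²) = √(0.00460 + 0.000958 + 0.00315) = 0.0933
Q = 7.39e+07, so δQ = 0.0933 × 7.39e+07 = 6.9e+06.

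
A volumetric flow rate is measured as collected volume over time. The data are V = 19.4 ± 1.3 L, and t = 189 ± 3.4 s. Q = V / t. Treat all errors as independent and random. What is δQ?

Relative error in a monomial: (δQ/Q)² = Σ (nᵢ · δxᵢ/xᵢ)².
  (1·δV/V)² = (1×0.0670)² = 0.00449;  (-1·δt/t)² = (-1×0.0180)² = 0.000324
δQ/Q = √(0.00481) = 0.0694
Q = 0.103 L/s, so δQ = 0.0694 × 0.103 = 0.00712 L/s.

0.00712 L/s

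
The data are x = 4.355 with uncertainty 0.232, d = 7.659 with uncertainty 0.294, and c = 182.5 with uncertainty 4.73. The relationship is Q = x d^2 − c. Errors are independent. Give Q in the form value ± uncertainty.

Let p = x·d^2 = 255.5. δp/p = √((1·δx/x)² + (2·δd/d)²) = √(0.00284 + 0.00589) = 0.0934, so δp = 23.9.
Q = p − c: δQ = √(δp² + δc²) = √(570 + 22.4) = 24.3
Q = 72.97.

72.97 ± 24.3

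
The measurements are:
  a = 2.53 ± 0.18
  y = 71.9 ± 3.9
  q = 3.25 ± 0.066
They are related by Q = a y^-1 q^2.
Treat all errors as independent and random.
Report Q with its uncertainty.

0.372 ± 0.0365

Products/powers → add relative errors in quadrature, weighted by exponent:
  (1·δa/a)² = (1×0.0711)² = 0.00506;  (-1·δy/y)² = (-1×0.0542)² = 0.00294;  (2·δq/q)² = (2×0.0203)² = 0.00165
δQ/Q = √(0.00965) = 0.0983
Q = 0.372, so δQ = 0.0983 × 0.372 = 0.0365.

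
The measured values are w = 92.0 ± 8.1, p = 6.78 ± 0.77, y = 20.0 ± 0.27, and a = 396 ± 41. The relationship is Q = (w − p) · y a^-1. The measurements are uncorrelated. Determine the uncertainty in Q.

Let u = w − p = 85.2. δu = √(δw² + δp²) = √(65.6 + 0.593) = 8.14, so δu/u = 0.0955.
Q is then a monomial in u, y, a:
δQ/Q = √((δu/u)² + (1·δy/y)² + (-1·δa/a)²) = √(0.00912 + 0.000182 + 0.0107) = 0.141
Q = 4.30, so δQ = 0.141 × 4.30 = 0.609.

0.609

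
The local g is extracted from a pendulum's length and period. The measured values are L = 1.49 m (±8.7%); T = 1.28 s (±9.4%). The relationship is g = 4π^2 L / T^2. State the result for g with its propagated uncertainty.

Relative error in a monomial: (δg/g)² = Σ (nᵢ · δxᵢ/xᵢ)².
  (1·δL/L)² = (1×0.0870)² = 0.00757;  (-2·δT/T)² = (-2×0.0940)² = 0.0353
δg/g = √(0.0429) = 0.207
g = 35.9 m/s^2, so δg = 0.207 × 35.9 = 7.44 m/s^2.

35.9 ± 7.44 m/s^2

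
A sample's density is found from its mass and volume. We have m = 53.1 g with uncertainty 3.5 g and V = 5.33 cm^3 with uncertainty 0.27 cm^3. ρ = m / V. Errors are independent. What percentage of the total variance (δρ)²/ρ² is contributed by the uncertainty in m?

62.9%

(δρ/ρ)² = (1·δm/m)² + (-1·δV/V)²
  m term: (1×0.0659)² = 0.00434
  V term: (-1×0.0507)² = 0.00257
Total = 0.00691. Share from m = 0.00434/0.00691 = 0.629.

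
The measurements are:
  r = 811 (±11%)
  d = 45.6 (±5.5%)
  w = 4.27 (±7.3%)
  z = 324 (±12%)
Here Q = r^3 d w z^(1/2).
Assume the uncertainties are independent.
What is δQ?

6.5e+11

Q is a product of powers, so relative uncertainties combine in quadrature:
  (3·δr/r)² = (3×0.110)² = 0.109;  (1·δd/d)² = (1×0.0550)² = 0.00302;  (1·δw/w)² = (1×0.0730)² = 0.00533;  (½·δz/z)² = (0.5×0.120)² = 0.00360
δQ/Q = √(0.121) = 0.348
Q = 1.87e+12, so δQ = 0.348 × 1.87e+12 = 6.5e+11.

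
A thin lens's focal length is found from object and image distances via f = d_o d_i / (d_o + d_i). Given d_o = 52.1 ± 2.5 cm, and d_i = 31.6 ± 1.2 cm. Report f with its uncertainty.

∂f/∂d_o = (d_i/(d_o+d_i))² = 0.143;  ∂f/∂d_i = (d_o/(d_o+d_i))² = 0.387
δf = √((∂f/∂d_o · δd_o)² + (∂f/∂d_i · δd_i)²) = √(0.127 + 0.216) = 0.586 cm
f = 19.7 cm.

19.7 ± 0.586 cm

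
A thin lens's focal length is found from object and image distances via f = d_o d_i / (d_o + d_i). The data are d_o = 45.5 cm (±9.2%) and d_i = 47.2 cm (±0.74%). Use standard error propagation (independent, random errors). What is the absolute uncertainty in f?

∂f/∂d_o = (d_i/(d_o+d_i))² = 0.259;  ∂f/∂d_i = (d_o/(d_o+d_i))² = 0.241
δf = √((∂f/∂d_o · δd_o)² + (∂f/∂d_i · δd_i)²) = √(1.18 + 0.00708) = 1.09 cm

1.09 cm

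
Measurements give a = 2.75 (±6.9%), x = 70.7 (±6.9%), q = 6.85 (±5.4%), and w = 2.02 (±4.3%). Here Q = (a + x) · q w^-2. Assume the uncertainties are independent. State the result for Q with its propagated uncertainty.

Let u = a + x = 73.5. δu = √(δa² + δx²) = √(0.0360 + 23.8) = 4.88, so δu/u = 0.0665.
Q is then a monomial in u, q, w:
δQ/Q = √((δu/u)² + (1·δq/q)² + (-2·δw/w)²) = √(0.00442 + 0.00292 + 0.00740) = 0.121
Q = 123, so δQ = 0.121 × 123 = 15.0.

123 ± 15.0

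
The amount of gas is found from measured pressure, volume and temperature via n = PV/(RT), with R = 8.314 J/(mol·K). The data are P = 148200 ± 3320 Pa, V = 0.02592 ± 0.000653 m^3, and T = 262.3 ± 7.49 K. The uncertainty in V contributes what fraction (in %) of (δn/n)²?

(δn/n)² = (1·δP/P)² + (1·δV/V)² + (-1·δT/T)²
  P term: (1×0.0224)² = 0.000502
  V term: (1×0.0252)² = 0.000635
  T term: (-1×0.0286)² = 0.000815
Total = 0.00195. Share from V = 0.000635/0.00195 = 0.325.

32.5%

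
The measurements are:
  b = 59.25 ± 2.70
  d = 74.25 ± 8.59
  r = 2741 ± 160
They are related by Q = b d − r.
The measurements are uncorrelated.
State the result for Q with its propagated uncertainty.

1658 ± 570

Let p = b·d = 4399. δp/p = √((1·δb/b)² + (1·δd/d)²) = √(0.00208 + 0.0134) = 0.124, so δp = 547.
Q = p − r: δQ = √(δp² + δr²) = √(2.99e+05 + 25600) = 570
Q = 1658.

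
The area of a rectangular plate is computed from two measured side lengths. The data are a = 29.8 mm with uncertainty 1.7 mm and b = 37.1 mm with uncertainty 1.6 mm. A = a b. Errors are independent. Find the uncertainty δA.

Relative error in a monomial: (δA/A)² = Σ (nᵢ · δxᵢ/xᵢ)².
  (1·δa/a)² = (1×0.0570)² = 0.00325;  (1·δb/b)² = (1×0.0431)² = 0.00186
δA/A = √(0.00511) = 0.0715
A = 1110 mm^2, so δA = 0.0715 × 1110 = 79.1 mm^2.

79.1 mm^2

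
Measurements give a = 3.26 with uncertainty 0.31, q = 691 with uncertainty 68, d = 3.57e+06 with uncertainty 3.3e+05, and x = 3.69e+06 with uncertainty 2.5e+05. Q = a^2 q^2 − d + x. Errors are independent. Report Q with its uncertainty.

(5.19 ± 1.45) × 10^6

Let p = a^2·q^2 = 5.07e+06. δp/p = √((2·δa/a)² + (2·δq/q)²) = √(0.0362 + 0.0387) = 0.274, so δp = 1.39e+06.
Q = p − d + x: δQ = √(δp² + δd² + δx²) = √(1.93e+12 + 1.09e+11 + 6.25e+10) = 1.45e+06
Q = 5.19e+06.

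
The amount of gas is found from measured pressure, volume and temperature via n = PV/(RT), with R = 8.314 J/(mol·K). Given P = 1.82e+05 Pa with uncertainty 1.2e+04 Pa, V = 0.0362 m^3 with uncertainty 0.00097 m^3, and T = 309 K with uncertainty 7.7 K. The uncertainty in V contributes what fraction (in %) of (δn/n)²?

(δn/n)² = (1·δP/P)² + (1·δV/V)² + (-1·δT/T)²
  P term: (1×0.0659)² = 0.00435
  V term: (1×0.0268)² = 0.000718
  T term: (-1×0.0249)² = 0.000621
Total = 0.00569. Share from V = 0.000718/0.00569 = 0.126.

12.6%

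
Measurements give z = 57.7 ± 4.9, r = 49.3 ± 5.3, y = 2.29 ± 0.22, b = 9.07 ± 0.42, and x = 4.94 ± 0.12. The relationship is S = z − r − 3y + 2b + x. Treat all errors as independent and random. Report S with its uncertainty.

For a sum/difference, combine absolute errors in quadrature:
  (δz)² = 24.0;  (δr)² = 28.1;  (3·δy)² = 0.436;  (2·δb)² = 0.706;  (δx)² = 0.0144
δS = √(53.3) = 7.30
S = 24.6.

24.6 ± 7.30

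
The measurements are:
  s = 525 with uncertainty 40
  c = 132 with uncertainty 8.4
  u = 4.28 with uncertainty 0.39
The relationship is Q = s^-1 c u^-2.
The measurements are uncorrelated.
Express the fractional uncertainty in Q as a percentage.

20.8%

Products/powers → add relative errors in quadrature, weighted by exponent:
  (-1·δs/s)² = (-1×0.0762)² = 0.00580;  (1·δc/c)² = (1×0.0636)² = 0.00405;  (-2·δu/u)² = (-2×0.0911)² = 0.0332
δQ/Q = √(0.0431) = 0.208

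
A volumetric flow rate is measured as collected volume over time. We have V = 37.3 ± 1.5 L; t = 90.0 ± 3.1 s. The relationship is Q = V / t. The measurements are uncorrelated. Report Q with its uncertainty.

0.414 ± 0.0219 L/s

Each factor contributes (exponent × relative error)² to (δQ/Q)²:
  (1·δV/V)² = (1×0.0402)² = 0.00162;  (-1·δt/t)² = (-1×0.0344)² = 0.00119
δQ/Q = √(0.00280) = 0.0529
Q = 0.414 L/s, so δQ = 0.0529 × 0.414 = 0.0219 L/s.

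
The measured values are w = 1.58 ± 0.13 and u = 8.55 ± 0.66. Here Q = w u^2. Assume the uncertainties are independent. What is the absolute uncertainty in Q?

20.2

Products/powers → add relative errors in quadrature, weighted by exponent:
  (1·δw/w)² = (1×0.0823)² = 0.00677;  (2·δu/u)² = (2×0.0772)² = 0.0238
δQ/Q = √(0.0306) = 0.175
Q = 116, so δQ = 0.175 × 116 = 20.2.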